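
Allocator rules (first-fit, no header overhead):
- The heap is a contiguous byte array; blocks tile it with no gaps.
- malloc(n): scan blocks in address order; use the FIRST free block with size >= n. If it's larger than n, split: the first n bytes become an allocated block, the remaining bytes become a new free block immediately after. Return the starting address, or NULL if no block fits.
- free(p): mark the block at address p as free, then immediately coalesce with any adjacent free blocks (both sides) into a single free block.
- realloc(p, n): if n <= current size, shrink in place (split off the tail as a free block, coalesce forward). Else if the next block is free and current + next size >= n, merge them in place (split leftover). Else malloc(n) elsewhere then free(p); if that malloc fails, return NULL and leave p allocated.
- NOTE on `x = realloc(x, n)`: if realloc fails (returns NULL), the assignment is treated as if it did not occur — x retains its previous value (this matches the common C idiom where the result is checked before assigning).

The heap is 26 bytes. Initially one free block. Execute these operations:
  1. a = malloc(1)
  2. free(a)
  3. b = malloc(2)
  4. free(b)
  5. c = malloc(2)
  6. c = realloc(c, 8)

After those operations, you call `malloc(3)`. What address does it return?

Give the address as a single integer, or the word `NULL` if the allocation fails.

Answer: 8

Derivation:
Op 1: a = malloc(1) -> a = 0; heap: [0-0 ALLOC][1-25 FREE]
Op 2: free(a) -> (freed a); heap: [0-25 FREE]
Op 3: b = malloc(2) -> b = 0; heap: [0-1 ALLOC][2-25 FREE]
Op 4: free(b) -> (freed b); heap: [0-25 FREE]
Op 5: c = malloc(2) -> c = 0; heap: [0-1 ALLOC][2-25 FREE]
Op 6: c = realloc(c, 8) -> c = 0; heap: [0-7 ALLOC][8-25 FREE]
malloc(3): first-fit scan over [0-7 ALLOC][8-25 FREE] -> 8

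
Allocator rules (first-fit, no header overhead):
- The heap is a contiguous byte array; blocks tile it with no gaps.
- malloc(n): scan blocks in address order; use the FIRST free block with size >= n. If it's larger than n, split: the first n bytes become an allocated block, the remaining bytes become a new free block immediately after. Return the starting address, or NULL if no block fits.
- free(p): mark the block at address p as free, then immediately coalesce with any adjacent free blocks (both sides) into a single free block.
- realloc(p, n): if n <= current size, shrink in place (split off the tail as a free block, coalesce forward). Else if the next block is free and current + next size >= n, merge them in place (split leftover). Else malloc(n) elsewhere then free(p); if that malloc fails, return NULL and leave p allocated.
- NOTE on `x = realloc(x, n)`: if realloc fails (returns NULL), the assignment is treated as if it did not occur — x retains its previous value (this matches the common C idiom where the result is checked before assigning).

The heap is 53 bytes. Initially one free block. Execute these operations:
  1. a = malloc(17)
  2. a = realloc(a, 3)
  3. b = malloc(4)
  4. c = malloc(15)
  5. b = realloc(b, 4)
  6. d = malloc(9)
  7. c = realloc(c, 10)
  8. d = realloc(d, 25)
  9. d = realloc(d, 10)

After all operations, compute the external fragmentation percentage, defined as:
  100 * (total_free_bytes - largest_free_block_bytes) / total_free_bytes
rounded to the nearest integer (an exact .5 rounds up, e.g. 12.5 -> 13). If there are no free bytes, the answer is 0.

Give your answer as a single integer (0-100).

Answer: 19

Derivation:
Op 1: a = malloc(17) -> a = 0; heap: [0-16 ALLOC][17-52 FREE]
Op 2: a = realloc(a, 3) -> a = 0; heap: [0-2 ALLOC][3-52 FREE]
Op 3: b = malloc(4) -> b = 3; heap: [0-2 ALLOC][3-6 ALLOC][7-52 FREE]
Op 4: c = malloc(15) -> c = 7; heap: [0-2 ALLOC][3-6 ALLOC][7-21 ALLOC][22-52 FREE]
Op 5: b = realloc(b, 4) -> b = 3; heap: [0-2 ALLOC][3-6 ALLOC][7-21 ALLOC][22-52 FREE]
Op 6: d = malloc(9) -> d = 22; heap: [0-2 ALLOC][3-6 ALLOC][7-21 ALLOC][22-30 ALLOC][31-52 FREE]
Op 7: c = realloc(c, 10) -> c = 7; heap: [0-2 ALLOC][3-6 ALLOC][7-16 ALLOC][17-21 FREE][22-30 ALLOC][31-52 FREE]
Op 8: d = realloc(d, 25) -> d = 22; heap: [0-2 ALLOC][3-6 ALLOC][7-16 ALLOC][17-21 FREE][22-46 ALLOC][47-52 FREE]
Op 9: d = realloc(d, 10) -> d = 22; heap: [0-2 ALLOC][3-6 ALLOC][7-16 ALLOC][17-21 FREE][22-31 ALLOC][32-52 FREE]
Free blocks: [5 21] total_free=26 largest=21 -> 100*(26-21)/26 = 500/26 ≈ 19.231 -> rounds to 19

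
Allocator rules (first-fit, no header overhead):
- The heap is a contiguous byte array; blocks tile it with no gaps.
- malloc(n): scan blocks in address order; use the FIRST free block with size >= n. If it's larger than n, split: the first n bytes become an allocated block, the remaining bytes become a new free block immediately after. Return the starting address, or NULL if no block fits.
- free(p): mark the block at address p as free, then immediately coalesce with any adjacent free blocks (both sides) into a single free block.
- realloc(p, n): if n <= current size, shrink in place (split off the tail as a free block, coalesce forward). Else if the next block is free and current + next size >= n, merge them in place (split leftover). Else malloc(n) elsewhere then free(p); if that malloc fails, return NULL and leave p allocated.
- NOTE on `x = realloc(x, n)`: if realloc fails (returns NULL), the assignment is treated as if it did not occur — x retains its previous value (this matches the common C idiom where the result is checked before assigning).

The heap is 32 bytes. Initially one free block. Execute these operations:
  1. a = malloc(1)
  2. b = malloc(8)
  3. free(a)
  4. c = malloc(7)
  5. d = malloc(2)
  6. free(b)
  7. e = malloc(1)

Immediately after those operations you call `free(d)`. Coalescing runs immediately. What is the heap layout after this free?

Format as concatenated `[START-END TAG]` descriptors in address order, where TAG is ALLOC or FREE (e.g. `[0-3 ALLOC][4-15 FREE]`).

Answer: [0-0 ALLOC][1-8 FREE][9-15 ALLOC][16-31 FREE]

Derivation:
Op 1: a = malloc(1) -> a = 0; heap: [0-0 ALLOC][1-31 FREE]
Op 2: b = malloc(8) -> b = 1; heap: [0-0 ALLOC][1-8 ALLOC][9-31 FREE]
Op 3: free(a) -> (freed a); heap: [0-0 FREE][1-8 ALLOC][9-31 FREE]
Op 4: c = malloc(7) -> c = 9; heap: [0-0 FREE][1-8 ALLOC][9-15 ALLOC][16-31 FREE]
Op 5: d = malloc(2) -> d = 16; heap: [0-0 FREE][1-8 ALLOC][9-15 ALLOC][16-17 ALLOC][18-31 FREE]
Op 6: free(b) -> (freed b); heap: [0-8 FREE][9-15 ALLOC][16-17 ALLOC][18-31 FREE]
Op 7: e = malloc(1) -> e = 0; heap: [0-0 ALLOC][1-8 FREE][9-15 ALLOC][16-17 ALLOC][18-31 FREE]
free(d): d = 16 -> block [16-17 ALLOC]; mark free, coalesce with adjacent free neighbors -> [0-0 ALLOC][1-8 FREE][9-15 ALLOC][16-31 FREE]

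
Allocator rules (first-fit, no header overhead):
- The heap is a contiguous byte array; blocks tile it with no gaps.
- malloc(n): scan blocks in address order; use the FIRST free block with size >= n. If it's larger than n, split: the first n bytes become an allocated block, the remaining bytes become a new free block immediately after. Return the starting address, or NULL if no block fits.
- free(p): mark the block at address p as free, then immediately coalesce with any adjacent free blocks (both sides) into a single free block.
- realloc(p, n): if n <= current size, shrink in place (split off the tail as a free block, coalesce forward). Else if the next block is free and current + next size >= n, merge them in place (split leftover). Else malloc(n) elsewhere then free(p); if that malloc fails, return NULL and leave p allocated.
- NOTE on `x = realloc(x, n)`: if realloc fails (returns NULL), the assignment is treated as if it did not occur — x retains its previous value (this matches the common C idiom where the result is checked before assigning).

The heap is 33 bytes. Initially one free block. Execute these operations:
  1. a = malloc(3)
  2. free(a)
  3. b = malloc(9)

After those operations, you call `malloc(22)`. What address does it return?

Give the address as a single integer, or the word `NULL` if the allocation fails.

Answer: 9

Derivation:
Op 1: a = malloc(3) -> a = 0; heap: [0-2 ALLOC][3-32 FREE]
Op 2: free(a) -> (freed a); heap: [0-32 FREE]
Op 3: b = malloc(9) -> b = 0; heap: [0-8 ALLOC][9-32 FREE]
malloc(22): first-fit scan over [0-8 ALLOC][9-32 FREE] -> 9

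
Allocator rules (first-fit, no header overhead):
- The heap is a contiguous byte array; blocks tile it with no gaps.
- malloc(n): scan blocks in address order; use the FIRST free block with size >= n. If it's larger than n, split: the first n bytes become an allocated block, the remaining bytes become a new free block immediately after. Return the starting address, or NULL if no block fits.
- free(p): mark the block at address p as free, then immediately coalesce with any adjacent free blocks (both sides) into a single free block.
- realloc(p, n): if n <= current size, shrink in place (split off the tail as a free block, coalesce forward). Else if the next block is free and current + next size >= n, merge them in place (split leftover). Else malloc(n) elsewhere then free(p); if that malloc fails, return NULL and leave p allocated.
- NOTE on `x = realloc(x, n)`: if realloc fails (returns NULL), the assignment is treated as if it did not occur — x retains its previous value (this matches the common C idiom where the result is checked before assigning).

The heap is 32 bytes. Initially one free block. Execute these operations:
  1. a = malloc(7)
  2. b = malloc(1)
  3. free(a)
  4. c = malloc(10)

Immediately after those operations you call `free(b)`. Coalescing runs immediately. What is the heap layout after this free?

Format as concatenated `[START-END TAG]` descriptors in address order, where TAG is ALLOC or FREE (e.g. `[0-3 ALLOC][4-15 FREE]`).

Op 1: a = malloc(7) -> a = 0; heap: [0-6 ALLOC][7-31 FREE]
Op 2: b = malloc(1) -> b = 7; heap: [0-6 ALLOC][7-7 ALLOC][8-31 FREE]
Op 3: free(a) -> (freed a); heap: [0-6 FREE][7-7 ALLOC][8-31 FREE]
Op 4: c = malloc(10) -> c = 8; heap: [0-6 FREE][7-7 ALLOC][8-17 ALLOC][18-31 FREE]
free(b): b = 7 -> block [7-7 ALLOC]; mark free, coalesce with adjacent free neighbors -> [0-7 FREE][8-17 ALLOC][18-31 FREE]

Answer: [0-7 FREE][8-17 ALLOC][18-31 FREE]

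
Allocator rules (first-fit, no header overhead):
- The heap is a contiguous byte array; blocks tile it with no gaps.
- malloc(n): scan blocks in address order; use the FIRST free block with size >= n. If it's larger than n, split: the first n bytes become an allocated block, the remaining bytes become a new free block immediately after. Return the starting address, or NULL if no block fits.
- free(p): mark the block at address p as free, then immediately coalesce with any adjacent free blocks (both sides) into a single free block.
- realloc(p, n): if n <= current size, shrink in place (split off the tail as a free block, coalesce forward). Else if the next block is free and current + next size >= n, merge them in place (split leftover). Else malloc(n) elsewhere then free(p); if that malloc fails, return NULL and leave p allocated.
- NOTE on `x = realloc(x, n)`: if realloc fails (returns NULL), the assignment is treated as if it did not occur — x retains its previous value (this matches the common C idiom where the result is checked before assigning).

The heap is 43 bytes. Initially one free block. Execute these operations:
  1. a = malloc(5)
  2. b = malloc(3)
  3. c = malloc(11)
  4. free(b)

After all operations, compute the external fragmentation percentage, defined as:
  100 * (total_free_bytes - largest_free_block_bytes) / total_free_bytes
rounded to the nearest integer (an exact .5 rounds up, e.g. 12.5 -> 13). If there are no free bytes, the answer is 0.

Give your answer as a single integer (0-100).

Answer: 11

Derivation:
Op 1: a = malloc(5) -> a = 0; heap: [0-4 ALLOC][5-42 FREE]
Op 2: b = malloc(3) -> b = 5; heap: [0-4 ALLOC][5-7 ALLOC][8-42 FREE]
Op 3: c = malloc(11) -> c = 8; heap: [0-4 ALLOC][5-7 ALLOC][8-18 ALLOC][19-42 FREE]
Op 4: free(b) -> (freed b); heap: [0-4 ALLOC][5-7 FREE][8-18 ALLOC][19-42 FREE]
Free blocks: [3 24] total_free=27 largest=24 -> 100*(27-24)/27 = 300/27 ≈ 11.111 -> rounds to 11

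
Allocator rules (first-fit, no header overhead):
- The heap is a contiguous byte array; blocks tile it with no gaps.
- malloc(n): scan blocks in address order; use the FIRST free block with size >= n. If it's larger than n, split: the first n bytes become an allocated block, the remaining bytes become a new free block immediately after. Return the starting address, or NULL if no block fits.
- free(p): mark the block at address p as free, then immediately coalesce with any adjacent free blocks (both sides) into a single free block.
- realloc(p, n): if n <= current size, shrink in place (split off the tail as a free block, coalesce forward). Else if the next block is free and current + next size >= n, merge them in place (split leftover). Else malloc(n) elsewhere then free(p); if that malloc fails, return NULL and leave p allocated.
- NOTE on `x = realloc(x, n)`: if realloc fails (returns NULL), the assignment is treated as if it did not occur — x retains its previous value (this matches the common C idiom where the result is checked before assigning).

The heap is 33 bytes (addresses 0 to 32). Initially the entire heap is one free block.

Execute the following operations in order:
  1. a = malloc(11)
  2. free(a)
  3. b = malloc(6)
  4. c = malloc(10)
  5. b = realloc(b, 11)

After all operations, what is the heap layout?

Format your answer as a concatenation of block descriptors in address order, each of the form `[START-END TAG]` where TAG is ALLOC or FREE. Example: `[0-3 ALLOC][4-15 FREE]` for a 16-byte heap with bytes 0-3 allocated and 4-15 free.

Op 1: a = malloc(11) -> a = 0; heap: [0-10 ALLOC][11-32 FREE]
Op 2: free(a) -> (freed a); heap: [0-32 FREE]
Op 3: b = malloc(6) -> b = 0; heap: [0-5 ALLOC][6-32 FREE]
Op 4: c = malloc(10) -> c = 6; heap: [0-5 ALLOC][6-15 ALLOC][16-32 FREE]
Op 5: b = realloc(b, 11) -> b = 16; heap: [0-5 FREE][6-15 ALLOC][16-26 ALLOC][27-32 FREE]

Answer: [0-5 FREE][6-15 ALLOC][16-26 ALLOC][27-32 FREE]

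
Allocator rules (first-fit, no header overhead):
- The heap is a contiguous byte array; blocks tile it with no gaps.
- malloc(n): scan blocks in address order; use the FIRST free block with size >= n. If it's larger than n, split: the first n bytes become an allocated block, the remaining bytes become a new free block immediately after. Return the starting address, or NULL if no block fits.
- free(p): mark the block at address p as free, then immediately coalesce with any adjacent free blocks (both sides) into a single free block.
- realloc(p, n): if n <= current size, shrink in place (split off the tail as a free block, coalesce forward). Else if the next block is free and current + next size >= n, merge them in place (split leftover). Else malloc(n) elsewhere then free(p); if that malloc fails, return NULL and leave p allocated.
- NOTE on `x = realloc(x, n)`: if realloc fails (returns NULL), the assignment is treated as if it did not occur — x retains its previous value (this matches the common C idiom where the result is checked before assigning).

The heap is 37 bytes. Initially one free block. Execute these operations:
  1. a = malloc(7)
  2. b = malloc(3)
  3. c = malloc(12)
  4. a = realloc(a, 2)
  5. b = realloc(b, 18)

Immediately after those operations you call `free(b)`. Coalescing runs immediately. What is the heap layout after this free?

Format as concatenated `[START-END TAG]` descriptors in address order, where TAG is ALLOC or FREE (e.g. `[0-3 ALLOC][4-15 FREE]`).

Answer: [0-1 ALLOC][2-9 FREE][10-21 ALLOC][22-36 FREE]

Derivation:
Op 1: a = malloc(7) -> a = 0; heap: [0-6 ALLOC][7-36 FREE]
Op 2: b = malloc(3) -> b = 7; heap: [0-6 ALLOC][7-9 ALLOC][10-36 FREE]
Op 3: c = malloc(12) -> c = 10; heap: [0-6 ALLOC][7-9 ALLOC][10-21 ALLOC][22-36 FREE]
Op 4: a = realloc(a, 2) -> a = 0; heap: [0-1 ALLOC][2-6 FREE][7-9 ALLOC][10-21 ALLOC][22-36 FREE]
Op 5: b = realloc(b, 18) -> NULL (b unchanged); heap: [0-1 ALLOC][2-6 FREE][7-9 ALLOC][10-21 ALLOC][22-36 FREE]
free(b): b = 7 -> block [7-9 ALLOC]; mark free, coalesce with adjacent free neighbors -> [0-1 ALLOC][2-9 FREE][10-21 ALLOC][22-36 FREE]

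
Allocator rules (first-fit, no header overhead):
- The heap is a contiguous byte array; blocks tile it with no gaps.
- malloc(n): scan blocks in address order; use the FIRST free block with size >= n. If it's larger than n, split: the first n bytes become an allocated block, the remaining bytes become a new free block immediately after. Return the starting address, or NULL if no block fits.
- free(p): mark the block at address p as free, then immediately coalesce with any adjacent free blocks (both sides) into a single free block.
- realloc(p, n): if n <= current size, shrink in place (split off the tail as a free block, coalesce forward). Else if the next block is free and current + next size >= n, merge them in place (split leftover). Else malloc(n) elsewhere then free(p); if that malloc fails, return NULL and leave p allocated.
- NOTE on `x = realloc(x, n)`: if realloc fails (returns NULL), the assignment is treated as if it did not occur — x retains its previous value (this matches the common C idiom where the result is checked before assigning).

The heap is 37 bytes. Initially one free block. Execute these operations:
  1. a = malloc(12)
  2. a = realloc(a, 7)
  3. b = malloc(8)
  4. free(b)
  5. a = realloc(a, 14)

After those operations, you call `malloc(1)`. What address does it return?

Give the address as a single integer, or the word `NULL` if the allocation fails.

Answer: 14

Derivation:
Op 1: a = malloc(12) -> a = 0; heap: [0-11 ALLOC][12-36 FREE]
Op 2: a = realloc(a, 7) -> a = 0; heap: [0-6 ALLOC][7-36 FREE]
Op 3: b = malloc(8) -> b = 7; heap: [0-6 ALLOC][7-14 ALLOC][15-36 FREE]
Op 4: free(b) -> (freed b); heap: [0-6 ALLOC][7-36 FREE]
Op 5: a = realloc(a, 14) -> a = 0; heap: [0-13 ALLOC][14-36 FREE]
malloc(1): first-fit scan over [0-13 ALLOC][14-36 FREE] -> 14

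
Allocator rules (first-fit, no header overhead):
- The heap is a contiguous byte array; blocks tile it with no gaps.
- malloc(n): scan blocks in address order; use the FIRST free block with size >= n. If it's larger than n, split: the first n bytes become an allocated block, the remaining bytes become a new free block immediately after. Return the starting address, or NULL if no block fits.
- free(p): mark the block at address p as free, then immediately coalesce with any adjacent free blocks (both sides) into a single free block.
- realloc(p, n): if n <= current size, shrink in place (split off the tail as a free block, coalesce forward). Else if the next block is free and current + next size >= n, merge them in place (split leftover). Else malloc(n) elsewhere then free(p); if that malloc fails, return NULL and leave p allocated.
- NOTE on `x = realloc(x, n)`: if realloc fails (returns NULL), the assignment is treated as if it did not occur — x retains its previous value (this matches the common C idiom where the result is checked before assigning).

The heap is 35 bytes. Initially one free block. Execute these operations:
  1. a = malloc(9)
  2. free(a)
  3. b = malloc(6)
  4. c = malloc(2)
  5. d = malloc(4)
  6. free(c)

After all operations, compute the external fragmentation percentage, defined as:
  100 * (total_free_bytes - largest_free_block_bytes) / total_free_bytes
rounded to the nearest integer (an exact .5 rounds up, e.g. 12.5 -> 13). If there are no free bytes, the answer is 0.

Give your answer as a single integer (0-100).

Answer: 8

Derivation:
Op 1: a = malloc(9) -> a = 0; heap: [0-8 ALLOC][9-34 FREE]
Op 2: free(a) -> (freed a); heap: [0-34 FREE]
Op 3: b = malloc(6) -> b = 0; heap: [0-5 ALLOC][6-34 FREE]
Op 4: c = malloc(2) -> c = 6; heap: [0-5 ALLOC][6-7 ALLOC][8-34 FREE]
Op 5: d = malloc(4) -> d = 8; heap: [0-5 ALLOC][6-7 ALLOC][8-11 ALLOC][12-34 FREE]
Op 6: free(c) -> (freed c); heap: [0-5 ALLOC][6-7 FREE][8-11 ALLOC][12-34 FREE]
Free blocks: [2 23] total_free=25 largest=23 -> 100*(25-23)/25 = 200/25 = 8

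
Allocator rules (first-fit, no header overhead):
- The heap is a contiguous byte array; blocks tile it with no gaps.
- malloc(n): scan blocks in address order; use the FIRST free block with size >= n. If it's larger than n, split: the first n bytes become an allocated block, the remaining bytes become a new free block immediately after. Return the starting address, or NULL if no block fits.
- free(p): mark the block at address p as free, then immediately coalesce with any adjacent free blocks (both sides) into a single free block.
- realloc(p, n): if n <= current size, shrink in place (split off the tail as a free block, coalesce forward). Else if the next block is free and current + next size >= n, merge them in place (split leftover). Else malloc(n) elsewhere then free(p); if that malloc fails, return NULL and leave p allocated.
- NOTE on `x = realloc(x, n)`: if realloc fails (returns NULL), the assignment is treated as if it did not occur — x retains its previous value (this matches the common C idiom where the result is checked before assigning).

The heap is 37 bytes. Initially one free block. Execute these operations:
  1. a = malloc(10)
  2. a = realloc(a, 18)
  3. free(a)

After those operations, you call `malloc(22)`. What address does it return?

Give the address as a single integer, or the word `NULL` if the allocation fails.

Answer: 0

Derivation:
Op 1: a = malloc(10) -> a = 0; heap: [0-9 ALLOC][10-36 FREE]
Op 2: a = realloc(a, 18) -> a = 0; heap: [0-17 ALLOC][18-36 FREE]
Op 3: free(a) -> (freed a); heap: [0-36 FREE]
malloc(22): first-fit scan over [0-36 FREE] -> 0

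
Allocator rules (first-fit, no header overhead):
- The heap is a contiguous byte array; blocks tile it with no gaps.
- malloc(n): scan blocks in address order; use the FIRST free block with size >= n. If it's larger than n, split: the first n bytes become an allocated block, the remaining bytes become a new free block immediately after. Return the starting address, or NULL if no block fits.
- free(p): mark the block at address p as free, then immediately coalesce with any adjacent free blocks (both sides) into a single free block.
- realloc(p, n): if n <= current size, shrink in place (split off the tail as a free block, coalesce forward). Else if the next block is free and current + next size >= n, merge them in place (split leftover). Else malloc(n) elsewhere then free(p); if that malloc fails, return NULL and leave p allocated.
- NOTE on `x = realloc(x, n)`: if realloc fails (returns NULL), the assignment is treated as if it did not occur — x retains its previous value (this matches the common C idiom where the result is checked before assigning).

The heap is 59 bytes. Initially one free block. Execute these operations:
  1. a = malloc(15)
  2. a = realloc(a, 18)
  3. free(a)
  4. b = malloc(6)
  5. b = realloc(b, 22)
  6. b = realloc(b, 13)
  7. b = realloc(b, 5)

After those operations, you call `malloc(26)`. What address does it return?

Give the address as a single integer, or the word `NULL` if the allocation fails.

Answer: 5

Derivation:
Op 1: a = malloc(15) -> a = 0; heap: [0-14 ALLOC][15-58 FREE]
Op 2: a = realloc(a, 18) -> a = 0; heap: [0-17 ALLOC][18-58 FREE]
Op 3: free(a) -> (freed a); heap: [0-58 FREE]
Op 4: b = malloc(6) -> b = 0; heap: [0-5 ALLOC][6-58 FREE]
Op 5: b = realloc(b, 22) -> b = 0; heap: [0-21 ALLOC][22-58 FREE]
Op 6: b = realloc(b, 13) -> b = 0; heap: [0-12 ALLOC][13-58 FREE]
Op 7: b = realloc(b, 5) -> b = 0; heap: [0-4 ALLOC][5-58 FREE]
malloc(26): first-fit scan over [0-4 ALLOC][5-58 FREE] -> 5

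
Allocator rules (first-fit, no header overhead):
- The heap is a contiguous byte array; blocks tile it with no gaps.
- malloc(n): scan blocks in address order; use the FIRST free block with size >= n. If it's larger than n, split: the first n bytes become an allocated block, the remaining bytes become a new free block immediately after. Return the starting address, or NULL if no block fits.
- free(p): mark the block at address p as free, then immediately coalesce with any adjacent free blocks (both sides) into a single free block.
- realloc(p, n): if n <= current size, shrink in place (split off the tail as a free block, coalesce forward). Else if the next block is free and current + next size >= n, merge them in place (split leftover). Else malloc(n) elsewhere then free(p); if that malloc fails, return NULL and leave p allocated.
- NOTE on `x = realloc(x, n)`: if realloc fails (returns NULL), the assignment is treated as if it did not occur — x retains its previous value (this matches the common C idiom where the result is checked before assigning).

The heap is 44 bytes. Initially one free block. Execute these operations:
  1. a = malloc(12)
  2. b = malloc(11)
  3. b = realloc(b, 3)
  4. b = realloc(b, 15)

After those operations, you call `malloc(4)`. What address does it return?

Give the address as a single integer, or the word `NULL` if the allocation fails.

Answer: 27

Derivation:
Op 1: a = malloc(12) -> a = 0; heap: [0-11 ALLOC][12-43 FREE]
Op 2: b = malloc(11) -> b = 12; heap: [0-11 ALLOC][12-22 ALLOC][23-43 FREE]
Op 3: b = realloc(b, 3) -> b = 12; heap: [0-11 ALLOC][12-14 ALLOC][15-43 FREE]
Op 4: b = realloc(b, 15) -> b = 12; heap: [0-11 ALLOC][12-26 ALLOC][27-43 FREE]
malloc(4): first-fit scan over [0-11 ALLOC][12-26 ALLOC][27-43 FREE] -> 27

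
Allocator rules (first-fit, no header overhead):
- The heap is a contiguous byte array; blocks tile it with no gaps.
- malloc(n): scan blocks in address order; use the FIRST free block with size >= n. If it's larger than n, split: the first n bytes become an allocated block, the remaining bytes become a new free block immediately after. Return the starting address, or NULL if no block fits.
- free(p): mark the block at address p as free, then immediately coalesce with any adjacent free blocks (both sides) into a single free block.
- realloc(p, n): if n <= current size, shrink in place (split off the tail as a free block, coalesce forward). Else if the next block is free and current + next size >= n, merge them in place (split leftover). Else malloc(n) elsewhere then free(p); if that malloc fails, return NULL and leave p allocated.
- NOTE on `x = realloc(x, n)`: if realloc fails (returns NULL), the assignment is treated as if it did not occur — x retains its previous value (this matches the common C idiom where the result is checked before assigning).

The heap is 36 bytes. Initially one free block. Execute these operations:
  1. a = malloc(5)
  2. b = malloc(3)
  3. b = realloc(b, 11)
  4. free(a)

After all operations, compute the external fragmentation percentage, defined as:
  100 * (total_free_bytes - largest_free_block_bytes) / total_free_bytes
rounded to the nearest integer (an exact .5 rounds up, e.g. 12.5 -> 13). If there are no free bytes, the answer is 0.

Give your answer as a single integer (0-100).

Op 1: a = malloc(5) -> a = 0; heap: [0-4 ALLOC][5-35 FREE]
Op 2: b = malloc(3) -> b = 5; heap: [0-4 ALLOC][5-7 ALLOC][8-35 FREE]
Op 3: b = realloc(b, 11) -> b = 5; heap: [0-4 ALLOC][5-15 ALLOC][16-35 FREE]
Op 4: free(a) -> (freed a); heap: [0-4 FREE][5-15 ALLOC][16-35 FREE]
Free blocks: [5 20] total_free=25 largest=20 -> 100*(25-20)/25 = 500/25 = 20

Answer: 20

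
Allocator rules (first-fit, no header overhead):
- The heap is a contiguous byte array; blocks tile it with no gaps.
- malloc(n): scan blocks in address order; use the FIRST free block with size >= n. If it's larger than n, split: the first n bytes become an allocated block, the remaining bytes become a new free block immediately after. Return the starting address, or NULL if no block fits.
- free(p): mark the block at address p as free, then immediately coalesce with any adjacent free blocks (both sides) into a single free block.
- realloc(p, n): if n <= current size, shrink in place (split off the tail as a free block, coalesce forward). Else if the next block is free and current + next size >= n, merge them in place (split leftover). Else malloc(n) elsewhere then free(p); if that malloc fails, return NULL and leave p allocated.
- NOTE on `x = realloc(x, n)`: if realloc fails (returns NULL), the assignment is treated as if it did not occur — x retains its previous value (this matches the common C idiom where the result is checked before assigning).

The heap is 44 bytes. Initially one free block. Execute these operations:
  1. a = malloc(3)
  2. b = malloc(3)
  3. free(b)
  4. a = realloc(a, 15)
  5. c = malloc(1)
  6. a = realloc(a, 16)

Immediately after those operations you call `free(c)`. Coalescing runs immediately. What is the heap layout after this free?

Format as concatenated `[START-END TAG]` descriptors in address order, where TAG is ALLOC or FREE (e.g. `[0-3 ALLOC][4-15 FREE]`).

Op 1: a = malloc(3) -> a = 0; heap: [0-2 ALLOC][3-43 FREE]
Op 2: b = malloc(3) -> b = 3; heap: [0-2 ALLOC][3-5 ALLOC][6-43 FREE]
Op 3: free(b) -> (freed b); heap: [0-2 ALLOC][3-43 FREE]
Op 4: a = realloc(a, 15) -> a = 0; heap: [0-14 ALLOC][15-43 FREE]
Op 5: c = malloc(1) -> c = 15; heap: [0-14 ALLOC][15-15 ALLOC][16-43 FREE]
Op 6: a = realloc(a, 16) -> a = 16; heap: [0-14 FREE][15-15 ALLOC][16-31 ALLOC][32-43 FREE]
free(c): c = 15 -> block [15-15 ALLOC]; mark free, coalesce with adjacent free neighbors -> [0-15 FREE][16-31 ALLOC][32-43 FREE]

Answer: [0-15 FREE][16-31 ALLOC][32-43 FREE]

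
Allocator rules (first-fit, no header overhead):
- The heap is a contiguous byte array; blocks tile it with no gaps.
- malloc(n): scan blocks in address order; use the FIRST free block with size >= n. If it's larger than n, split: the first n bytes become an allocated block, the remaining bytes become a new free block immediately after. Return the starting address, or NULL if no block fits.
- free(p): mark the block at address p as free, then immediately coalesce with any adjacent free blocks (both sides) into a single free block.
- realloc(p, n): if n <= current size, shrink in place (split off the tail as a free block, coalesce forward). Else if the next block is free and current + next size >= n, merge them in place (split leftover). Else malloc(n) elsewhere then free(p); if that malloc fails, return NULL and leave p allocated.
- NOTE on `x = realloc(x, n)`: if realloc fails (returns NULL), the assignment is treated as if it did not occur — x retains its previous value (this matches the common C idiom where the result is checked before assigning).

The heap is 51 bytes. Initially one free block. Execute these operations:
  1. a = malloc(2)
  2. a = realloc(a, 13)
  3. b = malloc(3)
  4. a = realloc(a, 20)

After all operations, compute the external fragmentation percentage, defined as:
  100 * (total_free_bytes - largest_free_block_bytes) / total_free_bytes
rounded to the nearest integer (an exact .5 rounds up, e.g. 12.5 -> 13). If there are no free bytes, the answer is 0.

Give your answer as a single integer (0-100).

Op 1: a = malloc(2) -> a = 0; heap: [0-1 ALLOC][2-50 FREE]
Op 2: a = realloc(a, 13) -> a = 0; heap: [0-12 ALLOC][13-50 FREE]
Op 3: b = malloc(3) -> b = 13; heap: [0-12 ALLOC][13-15 ALLOC][16-50 FREE]
Op 4: a = realloc(a, 20) -> a = 16; heap: [0-12 FREE][13-15 ALLOC][16-35 ALLOC][36-50 FREE]
Free blocks: [13 15] total_free=28 largest=15 -> 100*(28-15)/28 = 1300/28 ≈ 46.429 -> rounds to 46

Answer: 46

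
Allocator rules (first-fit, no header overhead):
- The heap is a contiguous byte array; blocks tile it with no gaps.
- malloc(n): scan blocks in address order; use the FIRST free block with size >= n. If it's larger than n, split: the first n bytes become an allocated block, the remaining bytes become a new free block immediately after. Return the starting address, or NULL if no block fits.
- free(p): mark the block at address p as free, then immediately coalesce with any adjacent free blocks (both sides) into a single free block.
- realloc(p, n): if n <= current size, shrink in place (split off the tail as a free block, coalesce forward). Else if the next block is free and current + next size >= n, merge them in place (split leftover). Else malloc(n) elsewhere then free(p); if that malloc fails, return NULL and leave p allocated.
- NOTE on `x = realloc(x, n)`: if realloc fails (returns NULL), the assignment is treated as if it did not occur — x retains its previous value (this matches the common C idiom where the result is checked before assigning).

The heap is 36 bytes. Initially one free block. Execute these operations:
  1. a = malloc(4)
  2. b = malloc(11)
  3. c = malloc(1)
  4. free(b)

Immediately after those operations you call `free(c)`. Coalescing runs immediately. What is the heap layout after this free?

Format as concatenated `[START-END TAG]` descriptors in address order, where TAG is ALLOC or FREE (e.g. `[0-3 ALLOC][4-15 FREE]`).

Op 1: a = malloc(4) -> a = 0; heap: [0-3 ALLOC][4-35 FREE]
Op 2: b = malloc(11) -> b = 4; heap: [0-3 ALLOC][4-14 ALLOC][15-35 FREE]
Op 3: c = malloc(1) -> c = 15; heap: [0-3 ALLOC][4-14 ALLOC][15-15 ALLOC][16-35 FREE]
Op 4: free(b) -> (freed b); heap: [0-3 ALLOC][4-14 FREE][15-15 ALLOC][16-35 FREE]
free(c): c = 15 -> block [15-15 ALLOC]; mark free, coalesce with adjacent free neighbors -> [0-3 ALLOC][4-35 FREE]

Answer: [0-3 ALLOC][4-35 FREE]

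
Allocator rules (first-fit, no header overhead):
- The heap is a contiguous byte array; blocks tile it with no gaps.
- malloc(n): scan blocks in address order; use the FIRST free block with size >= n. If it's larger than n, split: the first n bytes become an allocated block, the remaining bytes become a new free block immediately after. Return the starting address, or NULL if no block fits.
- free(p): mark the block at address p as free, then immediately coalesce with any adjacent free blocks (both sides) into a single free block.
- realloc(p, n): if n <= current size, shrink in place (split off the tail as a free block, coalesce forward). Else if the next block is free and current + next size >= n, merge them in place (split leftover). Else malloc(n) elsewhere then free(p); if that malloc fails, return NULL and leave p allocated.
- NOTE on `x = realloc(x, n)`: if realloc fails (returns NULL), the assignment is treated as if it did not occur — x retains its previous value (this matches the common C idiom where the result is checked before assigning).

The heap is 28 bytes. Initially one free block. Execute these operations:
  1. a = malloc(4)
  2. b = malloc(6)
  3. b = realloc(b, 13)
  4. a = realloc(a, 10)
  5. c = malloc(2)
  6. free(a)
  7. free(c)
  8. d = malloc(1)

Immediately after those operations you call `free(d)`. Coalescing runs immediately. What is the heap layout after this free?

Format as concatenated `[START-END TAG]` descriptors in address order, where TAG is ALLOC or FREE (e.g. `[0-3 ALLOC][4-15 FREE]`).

Answer: [0-3 FREE][4-16 ALLOC][17-27 FREE]

Derivation:
Op 1: a = malloc(4) -> a = 0; heap: [0-3 ALLOC][4-27 FREE]
Op 2: b = malloc(6) -> b = 4; heap: [0-3 ALLOC][4-9 ALLOC][10-27 FREE]
Op 3: b = realloc(b, 13) -> b = 4; heap: [0-3 ALLOC][4-16 ALLOC][17-27 FREE]
Op 4: a = realloc(a, 10) -> a = 17; heap: [0-3 FREE][4-16 ALLOC][17-26 ALLOC][27-27 FREE]
Op 5: c = malloc(2) -> c = 0; heap: [0-1 ALLOC][2-3 FREE][4-16 ALLOC][17-26 ALLOC][27-27 FREE]
Op 6: free(a) -> (freed a); heap: [0-1 ALLOC][2-3 FREE][4-16 ALLOC][17-27 FREE]
Op 7: free(c) -> (freed c); heap: [0-3 FREE][4-16 ALLOC][17-27 FREE]
Op 8: d = malloc(1) -> d = 0; heap: [0-0 ALLOC][1-3 FREE][4-16 ALLOC][17-27 FREE]
free(d): d = 0 -> block [0-0 ALLOC]; mark free, coalesce with adjacent free neighbors -> [0-3 FREE][4-16 ALLOC][17-27 FREE]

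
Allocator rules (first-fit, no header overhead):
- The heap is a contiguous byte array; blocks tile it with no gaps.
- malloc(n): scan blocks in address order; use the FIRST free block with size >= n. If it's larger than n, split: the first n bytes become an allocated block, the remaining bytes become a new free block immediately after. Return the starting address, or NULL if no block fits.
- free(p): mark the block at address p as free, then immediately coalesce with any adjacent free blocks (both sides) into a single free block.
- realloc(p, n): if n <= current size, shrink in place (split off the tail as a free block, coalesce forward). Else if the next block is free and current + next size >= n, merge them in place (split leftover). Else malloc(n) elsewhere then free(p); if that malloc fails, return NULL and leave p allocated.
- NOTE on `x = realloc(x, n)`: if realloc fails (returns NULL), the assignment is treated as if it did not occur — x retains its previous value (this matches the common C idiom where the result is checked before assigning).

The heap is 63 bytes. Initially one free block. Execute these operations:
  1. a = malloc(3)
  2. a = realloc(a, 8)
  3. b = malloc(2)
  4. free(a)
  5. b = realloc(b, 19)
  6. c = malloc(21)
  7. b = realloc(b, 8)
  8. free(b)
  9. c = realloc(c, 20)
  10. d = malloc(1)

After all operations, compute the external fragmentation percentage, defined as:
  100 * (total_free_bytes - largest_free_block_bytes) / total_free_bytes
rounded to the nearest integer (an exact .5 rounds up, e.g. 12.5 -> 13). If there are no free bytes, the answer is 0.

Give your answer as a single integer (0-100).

Answer: 38

Derivation:
Op 1: a = malloc(3) -> a = 0; heap: [0-2 ALLOC][3-62 FREE]
Op 2: a = realloc(a, 8) -> a = 0; heap: [0-7 ALLOC][8-62 FREE]
Op 3: b = malloc(2) -> b = 8; heap: [0-7 ALLOC][8-9 ALLOC][10-62 FREE]
Op 4: free(a) -> (freed a); heap: [0-7 FREE][8-9 ALLOC][10-62 FREE]
Op 5: b = realloc(b, 19) -> b = 8; heap: [0-7 FREE][8-26 ALLOC][27-62 FREE]
Op 6: c = malloc(21) -> c = 27; heap: [0-7 FREE][8-26 ALLOC][27-47 ALLOC][48-62 FREE]
Op 7: b = realloc(b, 8) -> b = 8; heap: [0-7 FREE][8-15 ALLOC][16-26 FREE][27-47 ALLOC][48-62 FREE]
Op 8: free(b) -> (freed b); heap: [0-26 FREE][27-47 ALLOC][48-62 FREE]
Op 9: c = realloc(c, 20) -> c = 27; heap: [0-26 FREE][27-46 ALLOC][47-62 FREE]
Op 10: d = malloc(1) -> d = 0; heap: [0-0 ALLOC][1-26 FREE][27-46 ALLOC][47-62 FREE]
Free blocks: [26 16] total_free=42 largest=26 -> 100*(42-26)/42 = 1600/42 ≈ 38.095 -> rounds to 38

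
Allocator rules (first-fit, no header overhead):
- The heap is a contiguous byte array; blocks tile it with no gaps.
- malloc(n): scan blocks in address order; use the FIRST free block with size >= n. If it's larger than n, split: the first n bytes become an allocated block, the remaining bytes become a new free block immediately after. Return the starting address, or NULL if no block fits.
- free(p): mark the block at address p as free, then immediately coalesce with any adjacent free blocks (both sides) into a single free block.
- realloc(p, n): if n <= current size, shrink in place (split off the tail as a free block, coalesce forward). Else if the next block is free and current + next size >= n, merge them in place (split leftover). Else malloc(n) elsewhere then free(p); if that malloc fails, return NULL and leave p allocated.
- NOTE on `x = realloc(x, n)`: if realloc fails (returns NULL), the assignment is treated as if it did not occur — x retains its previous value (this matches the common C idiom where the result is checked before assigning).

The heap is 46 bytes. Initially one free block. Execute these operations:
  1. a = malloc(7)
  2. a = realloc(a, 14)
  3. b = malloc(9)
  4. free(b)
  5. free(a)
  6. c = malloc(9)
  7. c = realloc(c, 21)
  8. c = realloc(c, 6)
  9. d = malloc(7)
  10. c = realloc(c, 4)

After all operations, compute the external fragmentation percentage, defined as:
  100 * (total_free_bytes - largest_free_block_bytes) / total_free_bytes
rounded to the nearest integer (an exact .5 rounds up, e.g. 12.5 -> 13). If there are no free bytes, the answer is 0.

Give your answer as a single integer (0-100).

Answer: 6

Derivation:
Op 1: a = malloc(7) -> a = 0; heap: [0-6 ALLOC][7-45 FREE]
Op 2: a = realloc(a, 14) -> a = 0; heap: [0-13 ALLOC][14-45 FREE]
Op 3: b = malloc(9) -> b = 14; heap: [0-13 ALLOC][14-22 ALLOC][23-45 FREE]
Op 4: free(b) -> (freed b); heap: [0-13 ALLOC][14-45 FREE]
Op 5: free(a) -> (freed a); heap: [0-45 FREE]
Op 6: c = malloc(9) -> c = 0; heap: [0-8 ALLOC][9-45 FREE]
Op 7: c = realloc(c, 21) -> c = 0; heap: [0-20 ALLOC][21-45 FREE]
Op 8: c = realloc(c, 6) -> c = 0; heap: [0-5 ALLOC][6-45 FREE]
Op 9: d = malloc(7) -> d = 6; heap: [0-5 ALLOC][6-12 ALLOC][13-45 FREE]
Op 10: c = realloc(c, 4) -> c = 0; heap: [0-3 ALLOC][4-5 FREE][6-12 ALLOC][13-45 FREE]
Free blocks: [2 33] total_free=35 largest=33 -> 100*(35-33)/35 = 200/35 ≈ 5.714 -> rounds to 6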